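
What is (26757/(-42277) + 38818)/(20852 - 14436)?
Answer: 1641081829/271249232 ≈ 6.0501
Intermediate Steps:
(26757/(-42277) + 38818)/(20852 - 14436) = (26757*(-1/42277) + 38818)/6416 = (-26757/42277 + 38818)*(1/6416) = (1641081829/42277)*(1/6416) = 1641081829/271249232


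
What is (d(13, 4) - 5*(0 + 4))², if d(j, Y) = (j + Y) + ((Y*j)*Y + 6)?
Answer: 44521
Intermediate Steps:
d(j, Y) = 6 + Y + j + j*Y² (d(j, Y) = (Y + j) + (j*Y² + 6) = (Y + j) + (6 + j*Y²) = 6 + Y + j + j*Y²)
(d(13, 4) - 5*(0 + 4))² = ((6 + 4 + 13 + 13*4²) - 5*(0 + 4))² = ((6 + 4 + 13 + 13*16) - 5*4)² = ((6 + 4 + 13 + 208) - 20)² = (231 - 20)² = 211² = 44521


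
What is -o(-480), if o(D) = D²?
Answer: -230400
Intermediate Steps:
-o(-480) = -1*(-480)² = -1*230400 = -230400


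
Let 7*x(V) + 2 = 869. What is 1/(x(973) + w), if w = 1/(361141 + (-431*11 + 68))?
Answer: 356468/44151109 ≈ 0.0080738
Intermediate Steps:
x(V) = 867/7 (x(V) = -2/7 + (⅐)*869 = -2/7 + 869/7 = 867/7)
w = 1/356468 (w = 1/(361141 + (-4741 + 68)) = 1/(361141 - 4673) = 1/356468 ≈ 2.8053e-6)
1/(x(973) + w) = 1/(867/7 + 1/356468) = 1/(44151109/356468) = 356468/44151109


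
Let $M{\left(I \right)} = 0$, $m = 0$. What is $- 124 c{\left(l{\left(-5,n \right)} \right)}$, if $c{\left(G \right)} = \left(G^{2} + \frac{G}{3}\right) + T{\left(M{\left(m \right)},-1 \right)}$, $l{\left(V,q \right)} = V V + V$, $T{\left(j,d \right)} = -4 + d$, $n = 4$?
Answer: $- \frac{149420}{3} \approx -49807.0$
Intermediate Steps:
$l{\left(V,q \right)} = V + V^{2}$ ($l{\left(V,q \right)} = V^{2} + V = V + V^{2}$)
$c{\left(G \right)} = -5 + G^{2} + \frac{G}{3}$ ($c{\left(G \right)} = \left(G^{2} + \frac{G}{3}\right) - 5 = -5 + G^{2} + \frac{G}{3}$)
$- 124 c{\left(l{\left(-5,n \right)} \right)} = - 124 \left(-5 + \left(- 5 \left(1 - 5\right)\right)^{2} + \frac{\left(-5\right) \left(1 - 5\right)}{3}\right) = - 124 \left(-5 + \left(\left(-5\right) \left(-4\right)\right)^{2} + \frac{\left(-5\right) \left(-4\right)}{3}\right) = - 124 \left(-5 + 20^{2} + \frac{1}{3} \cdot 20\right) = - 124 \left(-5 + 400 + \frac{20}{3}\right) = \left(-124\right) \frac{1205}{3} = - \frac{149420}{3}$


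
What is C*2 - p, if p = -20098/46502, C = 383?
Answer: 17820315/23251 ≈ 766.43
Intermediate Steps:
p = -10049/23251 (p = -20098*1/46502 = -10049/23251 ≈ -0.43220)
C*2 - p = 383*2 - 1*(-10049/23251) = 766 + 10049/23251 = 17820315/23251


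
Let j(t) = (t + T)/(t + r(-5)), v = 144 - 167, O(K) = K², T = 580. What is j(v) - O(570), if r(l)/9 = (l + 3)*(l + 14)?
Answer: -60107057/185 ≈ -3.2490e+5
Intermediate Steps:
r(l) = 9*(3 + l)*(14 + l) (r(l) = 9*((l + 3)*(l + 14)) = 9*((3 + l)*(14 + l)) = 9*(3 + l)*(14 + l))
v = -23
j(t) = (580 + t)/(-162 + t) (j(t) = (t + 580)/(t + (378 + 9*(-5)² + 153*(-5))) = (580 + t)/(t + (378 + 9*25 - 765)) = (580 + t)/(t + (378 + 225 - 765)) = (580 + t)/(t - 162) = (580 + t)/(-162 + t))
j(v) - O(570) = (580 - 23)/(-162 - 23) - 1*570² = 557/(-185) - 1*324900 = -1/185*557 - 324900 = -557/185 - 324900 = -60107057/185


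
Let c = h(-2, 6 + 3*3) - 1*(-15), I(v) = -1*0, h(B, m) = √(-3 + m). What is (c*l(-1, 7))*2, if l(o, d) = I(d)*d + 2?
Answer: 60 + 8*√3 ≈ 73.856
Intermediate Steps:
I(v) = 0
l(o, d) = 2 (l(o, d) = 0*d + 2 = 0 + 2 = 2)
c = 15 + 2*√3 (c = √(-3 + (6 + 3*3)) - 1*(-15) = √(-3 + (6 + 9)) + 15 = √(-3 + 15) + 15 = √12 + 15 = 2*√3 + 15 = 15 + 2*√3 ≈ 18.464)
(c*l(-1, 7))*2 = ((15 + 2*√3)*2)*2 = (30 + 4*√3)*2 = 60 + 8*√3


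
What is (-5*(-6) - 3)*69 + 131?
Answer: 1994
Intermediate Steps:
(-5*(-6) - 3)*69 + 131 = (30 - 3)*69 + 131 = 27*69 + 131 = 1863 + 131 = 1994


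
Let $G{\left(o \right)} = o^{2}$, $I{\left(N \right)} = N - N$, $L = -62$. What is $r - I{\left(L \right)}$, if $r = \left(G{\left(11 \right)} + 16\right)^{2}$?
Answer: $18769$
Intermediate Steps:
$I{\left(N \right)} = 0$
$r = 18769$ ($r = \left(11^{2} + 16\right)^{2} = \left(121 + 16\right)^{2} = 137^{2} = 18769$)
$r - I{\left(L \right)} = 18769 - 0 = 18769 + 0 = 18769$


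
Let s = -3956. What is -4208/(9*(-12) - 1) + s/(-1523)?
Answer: 6839988/166007 ≈ 41.203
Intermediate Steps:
-4208/(9*(-12) - 1) + s/(-1523) = -4208/(9*(-12) - 1) - 3956/(-1523) = -4208/(-108 - 1) - 3956*(-1/1523) = -4208/(-109) + 3956/1523 = -4208*(-1/109) + 3956/1523 = 4208/109 + 3956/1523 = 6839988/166007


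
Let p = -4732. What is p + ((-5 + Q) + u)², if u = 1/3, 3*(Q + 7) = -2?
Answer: -41219/9 ≈ -4579.9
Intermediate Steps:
Q = -23/3 (Q = -7 + (⅓)*(-2) = -7 - ⅔ = -23/3 ≈ -7.6667)
u = ⅓ ≈ 0.33333
p + ((-5 + Q) + u)² = -4732 + ((-5 - 23/3) + ⅓)² = -4732 + (-38/3 + ⅓)² = -4732 + (-37/3)² = -4732 + 1369/9 = -41219/9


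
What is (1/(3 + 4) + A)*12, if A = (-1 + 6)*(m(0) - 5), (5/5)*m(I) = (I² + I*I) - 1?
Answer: -2508/7 ≈ -358.29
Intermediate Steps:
m(I) = -1 + 2*I² (m(I) = (I² + I*I) - 1 = (I² + I²) - 1 = 2*I² - 1 = -1 + 2*I²)
A = -30 (A = (-1 + 6)*((-1 + 2*0²) - 5) = 5*((-1 + 2*0) - 5) = 5*((-1 + 0) - 5) = 5*(-1 - 5) = 5*(-6) = -30)
(1/(3 + 4) + A)*12 = (1/(3 + 4) - 30)*12 = (1/7 - 30)*12 = (⅐ - 30)*12 = -209/7*12 = -2508/7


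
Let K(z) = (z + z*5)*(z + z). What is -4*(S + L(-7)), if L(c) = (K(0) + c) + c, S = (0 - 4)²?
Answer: -8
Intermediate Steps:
K(z) = 12*z² (K(z) = (z + 5*z)*(2*z) = (6*z)*(2*z) = 12*z²)
S = 16 (S = (-4)² = 16)
L(c) = 2*c (L(c) = (12*0² + c) + c = (12*0 + c) + c = (0 + c) + c = c + c = 2*c)
-4*(S + L(-7)) = -4*(16 + 2*(-7)) = -4*(16 - 14) = -4*2 = -8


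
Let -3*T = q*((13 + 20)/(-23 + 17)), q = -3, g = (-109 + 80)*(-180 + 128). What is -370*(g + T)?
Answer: -555925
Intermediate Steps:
g = 1508 (g = -29*(-52) = 1508)
T = -11/2 (T = -(-1)*(13 + 20)/(-23 + 17) = -(-1)*33/(-6) = -(-1)*33*(-⅙) = -(-1)*(-11)/2 = -⅓*33/2 = -11/2 ≈ -5.5000)
-370*(g + T) = -370*(1508 - 11/2) = -370*3005/2 = -555925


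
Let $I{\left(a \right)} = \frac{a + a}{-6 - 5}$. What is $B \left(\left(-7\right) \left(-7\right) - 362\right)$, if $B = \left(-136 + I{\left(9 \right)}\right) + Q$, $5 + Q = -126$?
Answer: $\frac{924915}{11} \approx 84083.0$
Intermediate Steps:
$Q = -131$ ($Q = -5 - 126 = -131$)
$I{\left(a \right)} = - \frac{2 a}{11}$ ($I{\left(a \right)} = \frac{2 a}{-11} = 2 a \left(- \frac{1}{11}\right) = - \frac{2 a}{11}$)
$B = - \frac{2955}{11}$ ($B = \left(-136 - \frac{18}{11}\right) - 131 = - \frac{1514}{11} - 131 = - \frac{2955}{11} \approx -268.64$)
$B \left(\left(-7\right) \left(-7\right) - 362\right) = - \frac{2955 \left(\left(-7\right) \left(-7\right) - 362\right)}{11} = - \frac{2955 \left(49 - 362\right)}{11} = \left(- \frac{2955}{11}\right) \left(-313\right) = \frac{924915}{11}$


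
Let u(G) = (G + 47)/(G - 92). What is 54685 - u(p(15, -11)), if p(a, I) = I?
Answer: 5632591/103 ≈ 54685.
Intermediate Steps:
u(G) = (47 + G)/(-92 + G)
54685 - u(p(15, -11)) = 54685 - (47 - 11)/(-92 - 11) = 54685 - 36/(-103) = 54685 - (-1)*36/103 = 54685 - 1*(-36/103) = 54685 + 36/103 = 5632591/103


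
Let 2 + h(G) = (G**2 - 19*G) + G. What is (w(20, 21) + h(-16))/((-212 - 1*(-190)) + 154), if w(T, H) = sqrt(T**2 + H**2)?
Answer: 571/132 ≈ 4.3258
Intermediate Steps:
h(G) = -2 + G**2 - 18*G (h(G) = -2 + ((G**2 - 19*G) + G) = -2 + (G**2 - 18*G) = -2 + G**2 - 18*G)
w(T, H) = sqrt(H**2 + T**2)
(w(20, 21) + h(-16))/((-212 - 1*(-190)) + 154) = (sqrt(21**2 + 20**2) + (-2 + (-16)**2 - 18*(-16)))/((-212 - 1*(-190)) + 154) = (sqrt(441 + 400) + (-2 + 256 + 288))/((-212 + 190) + 154) = (sqrt(841) + 542)/(-22 + 154) = (29 + 542)/132 = 571*(1/132) = 571/132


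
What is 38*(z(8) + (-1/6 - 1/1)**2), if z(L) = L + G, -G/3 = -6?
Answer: 18715/18 ≈ 1039.7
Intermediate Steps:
G = 18 (G = -3*(-6) = 18)
z(L) = 18 + L (z(L) = L + 18 = 18 + L)
38*(z(8) + (-1/6 - 1/1)**2) = 38*((18 + 8) + (-1/6 - 1/1)**2) = 38*(26 + (-1*1/6 - 1*1)**2) = 38*(26 + (-1/6 - 1)**2) = 38*(26 + (-7/6)**2) = 38*(26 + 49/36) = 38*(985/36) = 18715/18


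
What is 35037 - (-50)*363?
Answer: 53187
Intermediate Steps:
35037 - (-50)*363 = 35037 - 1*(-18150) = 35037 + 18150 = 53187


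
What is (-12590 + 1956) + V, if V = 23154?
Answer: 12520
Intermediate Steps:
(-12590 + 1956) + V = (-12590 + 1956) + 23154 = -10634 + 23154 = 12520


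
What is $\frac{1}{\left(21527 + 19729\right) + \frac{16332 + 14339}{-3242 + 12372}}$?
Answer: $\frac{9130}{376697951} \approx 2.4237 \cdot 10^{-5}$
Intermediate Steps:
$\frac{1}{\left(21527 + 19729\right) + \frac{16332 + 14339}{-3242 + 12372}} = \frac{1}{41256 + \frac{30671}{9130}} = \frac{1}{\frac{376697951}{9130}} = \frac{9130}{376697951}$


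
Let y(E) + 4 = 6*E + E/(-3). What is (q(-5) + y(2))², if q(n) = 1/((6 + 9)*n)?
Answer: 33489/625 ≈ 53.582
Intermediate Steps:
y(E) = -4 + 17*E/3 (y(E) = -4 + (6*E + E/(-3)) = -4 + (6*E + E*(-⅓)) = -4 + (6*E - E/3) = -4 + 17*E/3)
q(n) = 1/(15*n)
(q(-5) + y(2))² = ((1/15)/(-5) + (-4 + (17/3)*2))² = ((1/15)*(-⅕) + (-4 + 34/3))² = (-1/75 + 22/3)² = (183/25)² = 33489/625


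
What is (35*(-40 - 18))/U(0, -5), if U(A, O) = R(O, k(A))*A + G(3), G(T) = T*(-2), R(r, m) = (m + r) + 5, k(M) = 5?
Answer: 1015/3 ≈ 338.33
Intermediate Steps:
R(r, m) = 5 + m + r
G(T) = -2*T
U(A, O) = -6 + A*(10 + O) (U(A, O) = (5 + 5 + O)*A - 2*3 = (10 + O)*A - 6 = A*(10 + O) - 6 = -6 + A*(10 + O))
(35*(-40 - 18))/U(0, -5) = (35*(-40 - 18))/(-6 + 0*(10 - 5)) = (35*(-58))/(-6 + 0*5) = -2030/(-6 + 0) = -2030/(-6) = -⅙*(-2030) = 1015/3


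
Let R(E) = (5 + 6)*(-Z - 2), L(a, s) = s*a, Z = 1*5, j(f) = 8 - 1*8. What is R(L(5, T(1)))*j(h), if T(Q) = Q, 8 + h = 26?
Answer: 0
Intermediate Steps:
h = 18 (h = -8 + 26 = 18)
j(f) = 0 (j(f) = 8 - 8 = 0)
Z = 5
L(a, s) = a*s
R(E) = -77 (R(E) = (5 + 6)*(-1*5 - 2) = 11*(-5 - 2) = 11*(-7) = -77)
R(L(5, T(1)))*j(h) = -77*0 = 0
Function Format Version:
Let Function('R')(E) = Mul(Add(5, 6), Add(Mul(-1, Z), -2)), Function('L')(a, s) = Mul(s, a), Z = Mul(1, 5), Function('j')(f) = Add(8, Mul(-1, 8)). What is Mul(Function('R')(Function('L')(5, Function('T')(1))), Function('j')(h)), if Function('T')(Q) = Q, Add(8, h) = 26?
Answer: 0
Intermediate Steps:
h = 18 (h = Add(-8, 26) = 18)
Function('j')(f) = 0 (Function('j')(f) = Add(8, -8) = 0)
Z = 5
Function('L')(a, s) = Mul(a, s)
Function('R')(E) = -77 (Function('R')(E) = Mul(Add(5, 6), Add(Mul(-1, 5), -2)) = Mul(11, Add(-5, -2)) = Mul(11, -7) = -77)
Mul(Function('R')(Function('L')(5, Function('T')(1))), Function('j')(h)) = Mul(-77, 0) = 0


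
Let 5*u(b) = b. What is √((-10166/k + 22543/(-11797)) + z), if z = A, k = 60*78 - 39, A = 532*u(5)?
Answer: √32399049567003/247737 ≈ 22.976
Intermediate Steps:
u(b) = b/5
A = 532 (A = 532*((⅕)*5) = 532*1 = 532)
k = 4641 (k = 4680 - 39 = 4641)
z = 532
√((-10166/k + 22543/(-11797)) + z) = √((-10166/4641 + 22543/(-11797)) + 532) = √((-10166*1/4641 + 22543*(-1/11797)) + 532) = √((-46/21 - 22543/11797) + 532) = √(-1016065/247737 + 532) = √(130780019/247737) = √32399049567003/247737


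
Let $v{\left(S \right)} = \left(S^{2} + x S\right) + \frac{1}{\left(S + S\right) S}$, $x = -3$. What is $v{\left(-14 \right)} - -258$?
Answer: $\frac{194433}{392} \approx 496.0$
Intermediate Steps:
$v{\left(S \right)} = S^{2} + \frac{1}{2 S^{2}} - 3 S$ ($v{\left(S \right)} = \left(S^{2} - 3 S\right) + \frac{1}{\left(S + S\right) S} = \left(S^{2} - 3 S\right) + \frac{1}{2 S S} = \left(S^{2} - 3 S\right) + \frac{\frac{1}{2} \frac{1}{S}}{S} = \left(S^{2} - 3 S\right) + \frac{1}{2 S^{2}} = S^{2} + \frac{1}{2 S^{2}} - 3 S$)
$v{\left(-14 \right)} - -258 = \left(\left(-14\right)^{2} + \frac{1}{2 \cdot 196} - -42\right) - -258 = \left(196 + \frac{1}{2} \cdot \frac{1}{196} + 42\right) + 258 = \left(196 + \frac{1}{392} + 42\right) + 258 = \frac{93297}{392} + 258 = \frac{194433}{392}$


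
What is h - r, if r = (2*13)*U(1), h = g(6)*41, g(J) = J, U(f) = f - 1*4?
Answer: 324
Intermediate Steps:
U(f) = -4 + f (U(f) = f - 4 = -4 + f)
h = 246 (h = 6*41 = 246)
r = -78 (r = (2*13)*(-4 + 1) = 26*(-3) = -78)
h - r = 246 - 1*(-78) = 246 + 78 = 324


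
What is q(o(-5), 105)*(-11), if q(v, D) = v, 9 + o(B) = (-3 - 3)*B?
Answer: -231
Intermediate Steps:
o(B) = -9 - 6*B (o(B) = -9 + (-3 - 3)*B = -9 - 6*B)
q(o(-5), 105)*(-11) = (-9 - 6*(-5))*(-11) = (-9 + 30)*(-11) = 21*(-11) = -231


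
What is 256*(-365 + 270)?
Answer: -24320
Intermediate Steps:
256*(-365 + 270) = 256*(-95) = -24320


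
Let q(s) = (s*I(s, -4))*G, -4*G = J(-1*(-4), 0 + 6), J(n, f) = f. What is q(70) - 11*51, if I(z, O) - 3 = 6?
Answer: -1506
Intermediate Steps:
I(z, O) = 9 (I(z, O) = 3 + 6 = 9)
G = -3/2 (G = -(0 + 6)/4 = -¼*6 = -3/2 ≈ -1.5000)
q(s) = -27*s/2 (q(s) = (s*9)*(-3/2) = (9*s)*(-3/2) = -27*s/2)
q(70) - 11*51 = -27/2*70 - 11*51 = -945 - 561 = -1506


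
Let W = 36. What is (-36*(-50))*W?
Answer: 64800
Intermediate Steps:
(-36*(-50))*W = -36*(-50)*36 = 1800*36 = 64800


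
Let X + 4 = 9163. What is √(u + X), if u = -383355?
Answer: 2*I*√93549 ≈ 611.72*I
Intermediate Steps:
X = 9159 (X = -4 + 9163 = 9159)
√(u + X) = √(-383355 + 9159) = √(-374196) = 2*I*√93549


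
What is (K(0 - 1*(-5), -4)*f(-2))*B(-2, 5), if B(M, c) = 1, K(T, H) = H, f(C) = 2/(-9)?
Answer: 8/9 ≈ 0.88889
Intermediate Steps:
f(C) = -2/9 (f(C) = 2*(-⅑) = -2/9)
(K(0 - 1*(-5), -4)*f(-2))*B(-2, 5) = -4*(-2/9)*1 = (8/9)*1 = 8/9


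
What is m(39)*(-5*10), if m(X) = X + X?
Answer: -3900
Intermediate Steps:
m(X) = 2*X
m(39)*(-5*10) = (2*39)*(-5*10) = 78*(-50) = -3900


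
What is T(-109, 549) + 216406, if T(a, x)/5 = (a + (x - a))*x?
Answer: 1723411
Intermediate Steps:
T(a, x) = 5*x² (T(a, x) = 5*((a + (x - a))*x) = 5*(x*x) = 5*x²)
T(-109, 549) + 216406 = 5*549² + 216406 = 5*301401 + 216406 = 1507005 + 216406 = 1723411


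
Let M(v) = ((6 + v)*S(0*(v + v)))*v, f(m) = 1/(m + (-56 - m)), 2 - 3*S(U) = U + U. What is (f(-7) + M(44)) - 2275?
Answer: -135803/168 ≈ -808.35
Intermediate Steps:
S(U) = ⅔ - 2*U/3 (S(U) = ⅔ - (U + U)/3 = ⅔ - 2*U/3)
f(m) = -1/56 (f(m) = 1/(-56) = -1/56)
M(v) = v*(4 + 2*v/3) (M(v) = ((6 + v)*(⅔ - 0*(v + v)))*v = ((6 + v)*(⅔ - 0*2*v))*v = ((6 + v)*(⅔ - ⅔*0))*v = ((6 + v)*(⅔ + 0))*v = ((6 + v)*(⅔))*v = (4 + 2*v/3)*v = v*(4 + 2*v/3))
(f(-7) + M(44)) - 2275 = (-1/56 + (⅔)*44*(6 + 44)) - 2275 = (-1/56 + (⅔)*44*50) - 2275 = (-1/56 + 4400/3) - 2275 = 246397/168 - 2275 = -135803/168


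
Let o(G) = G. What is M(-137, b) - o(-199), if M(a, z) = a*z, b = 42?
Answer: -5555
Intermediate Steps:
M(-137, b) - o(-199) = -137*42 - 1*(-199) = -5754 + 199 = -5555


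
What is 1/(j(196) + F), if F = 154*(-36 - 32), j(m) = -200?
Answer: -1/10672 ≈ -9.3703e-5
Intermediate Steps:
F = -10472 (F = 154*(-68) = -10472)
1/(j(196) + F) = 1/(-200 - 10472) = 1/(-10672) = -1/10672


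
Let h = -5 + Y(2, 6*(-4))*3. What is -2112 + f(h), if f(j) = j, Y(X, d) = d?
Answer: -2189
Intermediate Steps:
h = -77 (h = -5 + (6*(-4))*3 = -5 - 24*3 = -5 - 72 = -77)
-2112 + f(h) = -2112 - 77 = -2189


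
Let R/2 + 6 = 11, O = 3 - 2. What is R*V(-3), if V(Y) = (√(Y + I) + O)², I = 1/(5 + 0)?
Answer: -18 + 4*I*√70 ≈ -18.0 + 33.466*I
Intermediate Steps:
O = 1
I = ⅕ (I = 1/5 = ⅕ ≈ 0.20000)
R = 10 (R = -12 + 2*11 = -12 + 22 = 10)
V(Y) = (1 + √(⅕ + Y))² (V(Y) = (√(Y + ⅕) + 1)² = (√(⅕ + Y) + 1)² = (1 + √(⅕ + Y))²)
R*V(-3) = 10*((5 + √5*√(1 + 5*(-3)))²/25) = 10*((5 + √5*√(1 - 15))²/25) = 10*((5 + √5*√(-14))²/25) = 10*((5 + √5*(I*√14))²/25) = 10*((5 + I*√70)²/25) = 2*(5 + I*√70)²/5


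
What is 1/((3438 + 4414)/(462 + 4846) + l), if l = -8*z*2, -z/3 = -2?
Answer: -1327/125429 ≈ -0.010580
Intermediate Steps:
z = 6 (z = -3*(-2) = 6)
l = -96 (l = -8*6*2 = -48*2 = -96)
1/((3438 + 4414)/(462 + 4846) + l) = 1/((3438 + 4414)/(462 + 4846) - 96) = 1/(7852/5308 - 96) = 1/(7852*(1/5308) - 96) = 1/(1963/1327 - 96) = 1/(-125429/1327) = -1327/125429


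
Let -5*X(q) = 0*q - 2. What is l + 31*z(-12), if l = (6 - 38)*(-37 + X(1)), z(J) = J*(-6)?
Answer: 17016/5 ≈ 3403.2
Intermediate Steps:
X(q) = ⅖ (X(q) = -(0*q - 2)/5 = -(0 - 2)/5 = -⅕*(-2) = ⅖)
z(J) = -6*J
l = 5856/5 (l = (6 - 38)*(-37 + ⅖) = -32*(-183/5) = 5856/5 ≈ 1171.2)
l + 31*z(-12) = 5856/5 + 31*(-6*(-12)) = 5856/5 + 31*72 = 5856/5 + 2232 = 17016/5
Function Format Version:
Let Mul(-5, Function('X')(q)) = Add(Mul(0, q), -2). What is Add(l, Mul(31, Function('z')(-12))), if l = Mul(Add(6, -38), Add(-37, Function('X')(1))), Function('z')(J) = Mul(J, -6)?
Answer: Rational(17016, 5) ≈ 3403.2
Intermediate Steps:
Function('X')(q) = Rational(2, 5) (Function('X')(q) = Mul(Rational(-1, 5), Add(Mul(0, q), -2)) = Mul(Rational(-1, 5), Add(0, -2)) = Mul(Rational(-1, 5), -2) = Rational(2, 5))
Function('z')(J) = Mul(-6, J)
l = Rational(5856, 5) (l = Mul(Add(6, -38), Add(-37, Rational(2, 5))) = Mul(-32, Rational(-183, 5)) = Rational(5856, 5) ≈ 1171.2)
Add(l, Mul(31, Function('z')(-12))) = Add(Rational(5856, 5), Mul(31, Mul(-6, -12))) = Add(Rational(5856, 5), Mul(31, 72)) = Add(Rational(5856, 5), 2232) = Rational(17016, 5)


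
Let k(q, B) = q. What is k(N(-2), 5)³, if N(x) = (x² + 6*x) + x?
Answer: -1000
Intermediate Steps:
N(x) = x² + 7*x
k(N(-2), 5)³ = (-2*(7 - 2))³ = (-2*5)³ = (-10)³ = -1000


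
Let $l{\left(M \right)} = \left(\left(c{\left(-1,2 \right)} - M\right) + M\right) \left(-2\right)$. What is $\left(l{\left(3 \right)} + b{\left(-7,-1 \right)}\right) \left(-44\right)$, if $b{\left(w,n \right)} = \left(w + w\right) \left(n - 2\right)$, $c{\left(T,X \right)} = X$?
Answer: $-1672$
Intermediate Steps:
$b{\left(w,n \right)} = 2 w \left(-2 + n\right)$
$l{\left(M \right)} = -4$ ($l{\left(M \right)} = \left(\left(2 - M\right) + M\right) \left(-2\right) = 2 \left(-2\right) = -4$)
$\left(l{\left(3 \right)} + b{\left(-7,-1 \right)}\right) \left(-44\right) = \left(-4 + 2 \left(-7\right) \left(-2 - 1\right)\right) \left(-44\right) = \left(-4 + 2 \left(-7\right) \left(-3\right)\right) \left(-44\right) = \left(-4 + 42\right) \left(-44\right) = 38 \left(-44\right) = -1672$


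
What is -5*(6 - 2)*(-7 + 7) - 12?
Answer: -12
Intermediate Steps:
-5*(6 - 2)*(-7 + 7) - 12 = -20*0 - 12 = -5*0 - 12 = 0 - 12 = -12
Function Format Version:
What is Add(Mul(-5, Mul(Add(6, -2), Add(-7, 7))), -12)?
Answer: -12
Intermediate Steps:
Add(Mul(-5, Mul(Add(6, -2), Add(-7, 7))), -12) = Add(Mul(-5, Mul(4, 0)), -12) = Add(Mul(-5, 0), -12) = Add(0, -12) = -12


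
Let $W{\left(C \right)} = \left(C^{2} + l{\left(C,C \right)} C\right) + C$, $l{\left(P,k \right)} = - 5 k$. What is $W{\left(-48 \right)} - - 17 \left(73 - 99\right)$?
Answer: $-9706$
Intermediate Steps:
$W{\left(C \right)} = C - 4 C^{2}$ ($W{\left(C \right)} = \left(C^{2} + - 5 C C\right) + C = \left(C^{2} - 5 C^{2}\right) + C = - 4 C^{2} + C = C - 4 C^{2}$)
$W{\left(-48 \right)} - - 17 \left(73 - 99\right) = - 48 \left(1 - -192\right) - - 17 \left(73 - 99\right) = - 48 \left(1 + 192\right) - \left(-17\right) \left(-26\right) = \left(-48\right) 193 - 442 = -9264 - 442 = -9706$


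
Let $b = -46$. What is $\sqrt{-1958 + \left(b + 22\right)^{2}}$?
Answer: $i \sqrt{1382} \approx 37.175 i$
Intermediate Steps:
$\sqrt{-1958 + \left(b + 22\right)^{2}} = \sqrt{-1958 + \left(-46 + 22\right)^{2}} = \sqrt{-1958 + \left(-24\right)^{2}} = \sqrt{-1958 + 576} = \sqrt{-1382} = i \sqrt{1382}$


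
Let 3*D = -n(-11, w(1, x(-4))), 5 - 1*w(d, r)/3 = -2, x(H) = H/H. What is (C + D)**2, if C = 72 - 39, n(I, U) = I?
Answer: 12100/9 ≈ 1344.4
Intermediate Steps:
x(H) = 1
w(d, r) = 21 (w(d, r) = 15 - 3*(-2) = 15 + 6 = 21)
C = 33
D = 11/3 (D = (-1*(-11))/3 = (1/3)*11 = 11/3 ≈ 3.6667)
(C + D)**2 = (33 + 11/3)**2 = (110/3)**2 = 12100/9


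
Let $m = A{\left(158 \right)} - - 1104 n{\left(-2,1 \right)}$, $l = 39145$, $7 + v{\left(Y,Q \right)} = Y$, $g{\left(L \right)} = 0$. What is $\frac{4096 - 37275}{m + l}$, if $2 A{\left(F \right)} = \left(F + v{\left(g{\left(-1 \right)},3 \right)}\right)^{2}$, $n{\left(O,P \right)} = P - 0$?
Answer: $- \frac{66358}{103299} \approx -0.64239$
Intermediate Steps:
$n{\left(O,P \right)} = P$ ($n{\left(O,P \right)} = P + 0 = P$)
$v{\left(Y,Q \right)} = -7 + Y$
$A{\left(F \right)} = \frac{\left(-7 + F\right)^{2}}{2}$ ($A{\left(F \right)} = \frac{\left(F + \left(-7 + 0\right)\right)^{2}}{2} = \frac{\left(F - 7\right)^{2}}{2} = \frac{\left(-7 + F\right)^{2}}{2}$)
$m = \frac{25009}{2}$ ($m = \frac{\left(-7 + 158\right)^{2}}{2} - \left(-1104\right) 1 = \frac{151^{2}}{2} - -1104 = \frac{1}{2} \cdot 22801 + 1104 = \frac{22801}{2} + 1104 = \frac{25009}{2} \approx 12505.0$)
$\frac{4096 - 37275}{m + l} = \frac{4096 - 37275}{\frac{25009}{2} + 39145} = - \frac{33179}{\frac{103299}{2}} = \left(-33179\right) \frac{2}{103299} = - \frac{66358}{103299}$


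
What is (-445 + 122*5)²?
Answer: 27225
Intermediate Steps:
(-445 + 122*5)² = (-445 + 610)² = 165² = 27225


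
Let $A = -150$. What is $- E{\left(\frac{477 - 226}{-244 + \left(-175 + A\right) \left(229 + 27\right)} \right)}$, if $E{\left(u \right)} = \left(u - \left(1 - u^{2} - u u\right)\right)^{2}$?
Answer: $- \frac{12193084786035124521}{12120498057427522624} \approx -1.006$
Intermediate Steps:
$E{\left(u \right)} = \left(-1 + u + 2 u^{2}\right)^{2}$ ($E{\left(u \right)} = \left(u + \left(\left(u^{2} + u^{2}\right) - 1\right)\right)^{2} = \left(u + \left(2 u^{2} - 1\right)\right)^{2} = \left(u + \left(-1 + 2 u^{2}\right)\right)^{2} = \left(-1 + u + 2 u^{2}\right)^{2}$)
$- E{\left(\frac{477 - 226}{-244 + \left(-175 + A\right) \left(229 + 27\right)} \right)} = - \left(-1 + \frac{477 - 226}{-244 + \left(-175 - 150\right) \left(229 + 27\right)} + 2 \left(\frac{477 - 226}{-244 + \left(-175 - 150\right) \left(229 + 27\right)}\right)^{2}\right)^{2} = - \left(-1 + \frac{251}{-244 - 83200} + 2 \left(\frac{251}{-244 - 83200}\right)^{2}\right)^{2} = - \left(-1 + \frac{251}{-83444} + 2 \left(\frac{251}{-83444}\right)^{2}\right)^{2} = - \left(-1 + 251 \left(- \frac{1}{83444}\right) + 2 \left(251 \left(- \frac{1}{83444}\right)\right)^{2}\right)^{2} = - \left(-1 - \frac{251}{83444} + 2 \left(- \frac{251}{83444}\right)^{2}\right)^{2} = - \left(-1 - \frac{251}{83444} + 2 \cdot \frac{63001}{6962901136}\right)^{2} = - \left(-1 - \frac{251}{83444} + \frac{63001}{3481450568}\right)^{2} = - \left(- \frac{3491859789}{3481450568}\right)^{2} = \left(-1\right) \frac{12193084786035124521}{12120498057427522624} = - \frac{12193084786035124521}{12120498057427522624}$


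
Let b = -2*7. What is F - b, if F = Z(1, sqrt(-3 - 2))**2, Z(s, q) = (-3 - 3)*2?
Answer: 158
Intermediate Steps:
Z(s, q) = -12 (Z(s, q) = -6*2 = -12)
b = -14
F = 144 (F = (-12)**2 = 144)
F - b = 144 - 1*(-14) = 144 + 14 = 158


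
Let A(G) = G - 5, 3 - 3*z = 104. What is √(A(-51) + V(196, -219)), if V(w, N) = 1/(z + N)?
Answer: I*√32177858/758 ≈ 7.4836*I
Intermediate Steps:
z = -101/3 (z = 1 - ⅓*104 = 1 - 104/3 = -101/3 ≈ -33.667)
V(w, N) = 1/(-101/3 + N)
A(G) = -5 + G
√(A(-51) + V(196, -219)) = √((-5 - 51) + 3/(-101 + 3*(-219))) = √(-56 + 3/(-101 - 657)) = √(-56 + 3/(-758)) = √(-56 + 3*(-1/758)) = √(-56 - 3/758) = √(-42451/758) = I*√32177858/758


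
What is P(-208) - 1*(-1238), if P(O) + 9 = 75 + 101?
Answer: 1405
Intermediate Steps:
P(O) = 167 (P(O) = -9 + (75 + 101) = -9 + 176 = 167)
P(-208) - 1*(-1238) = 167 - 1*(-1238) = 167 + 1238 = 1405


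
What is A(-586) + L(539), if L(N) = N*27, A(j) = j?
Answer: 13967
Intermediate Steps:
L(N) = 27*N
A(-586) + L(539) = -586 + 27*539 = -586 + 14553 = 13967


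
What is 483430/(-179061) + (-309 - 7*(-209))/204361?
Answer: -98587601836/36593085021 ≈ -2.6942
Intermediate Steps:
483430/(-179061) + (-309 - 7*(-209))/204361 = 483430*(-1/179061) + (-309 + 1463)*(1/204361) = -483430/179061 + 1154*(1/204361) = -483430/179061 + 1154/204361 = -98587601836/36593085021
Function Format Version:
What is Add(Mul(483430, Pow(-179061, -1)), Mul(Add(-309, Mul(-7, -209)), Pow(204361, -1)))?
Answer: Rational(-98587601836, 36593085021) ≈ -2.6942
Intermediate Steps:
Add(Mul(483430, Pow(-179061, -1)), Mul(Add(-309, Mul(-7, -209)), Pow(204361, -1))) = Add(Mul(483430, Rational(-1, 179061)), Mul(Add(-309, 1463), Rational(1, 204361))) = Add(Rational(-483430, 179061), Mul(1154, Rational(1, 204361))) = Add(Rational(-483430, 179061), Rational(1154, 204361)) = Rational(-98587601836, 36593085021)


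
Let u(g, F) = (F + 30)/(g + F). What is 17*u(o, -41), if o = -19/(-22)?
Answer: 4114/883 ≈ 4.6591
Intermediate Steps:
o = 19/22 (o = -19*(-1/22) = 19/22 ≈ 0.86364)
u(g, F) = (30 + F)/(F + g)
17*u(o, -41) = 17*((30 - 41)/(-41 + 19/22)) = 17*(-11/(-883/22)) = 17*(-22/883*(-11)) = 17*(242/883) = 4114/883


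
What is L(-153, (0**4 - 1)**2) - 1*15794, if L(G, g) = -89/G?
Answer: -2416393/153 ≈ -15793.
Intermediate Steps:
L(-153, (0**4 - 1)**2) - 1*15794 = -89/(-153) - 1*15794 = -89*(-1/153) - 15794 = 89/153 - 15794 = -2416393/153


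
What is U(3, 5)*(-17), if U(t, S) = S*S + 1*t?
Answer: -476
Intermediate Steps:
U(t, S) = t + S² (U(t, S) = S² + t = t + S²)
U(3, 5)*(-17) = (3 + 5²)*(-17) = (3 + 25)*(-17) = 28*(-17) = -476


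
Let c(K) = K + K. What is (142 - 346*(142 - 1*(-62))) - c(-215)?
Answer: -70012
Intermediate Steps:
c(K) = 2*K
(142 - 346*(142 - 1*(-62))) - c(-215) = (142 - 346*(142 - 1*(-62))) - 2*(-215) = (142 - 346*(142 + 62)) - 1*(-430) = (142 - 346*204) + 430 = (142 - 70584) + 430 = -70442 + 430 = -70012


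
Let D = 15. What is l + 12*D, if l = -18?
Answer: 162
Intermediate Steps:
l + 12*D = -18 + 12*15 = -18 + 180 = 162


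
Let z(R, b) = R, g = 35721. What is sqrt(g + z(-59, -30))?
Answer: sqrt(35662) ≈ 188.84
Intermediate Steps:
sqrt(g + z(-59, -30)) = sqrt(35721 - 59) = sqrt(35662)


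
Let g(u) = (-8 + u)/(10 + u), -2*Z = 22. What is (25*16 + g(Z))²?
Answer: 175561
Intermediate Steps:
Z = -11 (Z = -½*22 = -11)
g(u) = (-8 + u)/(10 + u)
(25*16 + g(Z))² = (25*16 + (-8 - 11)/(10 - 11))² = (400 - 19/(-1))² = (400 - 1*(-19))² = (400 + 19)² = 419² = 175561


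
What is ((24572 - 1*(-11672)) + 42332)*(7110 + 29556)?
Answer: 2881067616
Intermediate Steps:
((24572 - 1*(-11672)) + 42332)*(7110 + 29556) = ((24572 + 11672) + 42332)*36666 = (36244 + 42332)*36666 = 78576*36666 = 2881067616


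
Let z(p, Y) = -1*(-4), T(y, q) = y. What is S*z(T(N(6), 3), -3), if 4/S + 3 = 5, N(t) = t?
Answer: 8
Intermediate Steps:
z(p, Y) = 4
S = 2 (S = 4/(-3 + 5) = 4/2 = 4*(½) = 2)
S*z(T(N(6), 3), -3) = 2*4 = 8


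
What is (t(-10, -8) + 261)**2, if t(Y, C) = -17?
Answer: 59536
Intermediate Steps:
(t(-10, -8) + 261)**2 = (-17 + 261)**2 = 244**2 = 59536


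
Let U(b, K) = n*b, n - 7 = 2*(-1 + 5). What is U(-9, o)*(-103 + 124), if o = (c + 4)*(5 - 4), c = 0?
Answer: -2835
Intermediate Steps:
n = 15 (n = 7 + 2*(-1 + 5) = 7 + 2*4 = 7 + 8 = 15)
o = 4 (o = (0 + 4)*(5 - 4) = 4*1 = 4)
U(b, K) = 15*b
U(-9, o)*(-103 + 124) = (15*(-9))*(-103 + 124) = -135*21 = -2835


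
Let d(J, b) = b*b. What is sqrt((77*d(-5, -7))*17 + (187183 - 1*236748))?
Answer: 4*sqrt(911) ≈ 120.73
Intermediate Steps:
d(J, b) = b**2
sqrt((77*d(-5, -7))*17 + (187183 - 1*236748)) = sqrt((77*(-7)**2)*17 + (187183 - 1*236748)) = sqrt((77*49)*17 + (187183 - 236748)) = sqrt(3773*17 - 49565) = sqrt(64141 - 49565) = sqrt(14576) = 4*sqrt(911)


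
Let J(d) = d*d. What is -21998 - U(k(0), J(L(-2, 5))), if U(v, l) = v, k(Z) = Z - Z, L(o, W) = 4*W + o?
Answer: -21998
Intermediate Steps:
L(o, W) = o + 4*W
J(d) = d²
k(Z) = 0
-21998 - U(k(0), J(L(-2, 5))) = -21998 - 1*0 = -21998 + 0 = -21998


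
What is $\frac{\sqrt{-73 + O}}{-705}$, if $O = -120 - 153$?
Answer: $- \frac{i \sqrt{346}}{705} \approx - 0.026385 i$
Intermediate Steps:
$O = -273$ ($O = -120 - 153 = -273$)
$\frac{\sqrt{-73 + O}}{-705} = \frac{\sqrt{-73 - 273}}{-705} = \sqrt{-346} \left(- \frac{1}{705}\right) = i \sqrt{346} \left(- \frac{1}{705}\right) = - \frac{i \sqrt{346}}{705}$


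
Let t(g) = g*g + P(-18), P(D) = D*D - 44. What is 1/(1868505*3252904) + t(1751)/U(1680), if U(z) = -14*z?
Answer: -10353923638965817/79420080543328 ≈ -130.37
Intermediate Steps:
P(D) = -44 + D**2 (P(D) = D**2 - 44 = -44 + D**2)
t(g) = 280 + g**2 (t(g) = g*g + (-44 + (-18)**2) = g**2 + (-44 + 324) = g**2 + 280 = 280 + g**2)
1/(1868505*3252904) + t(1751)/U(1680) = 1/(1868505*3252904) + (280 + 1751**2)/((-14*1680)) = (1/1868505)*(1/3252904) + (280 + 3066001)/(-23520) = 1/6078067388520 + 3066281*(-1/23520) = 1/6078067388520 - 3066281/23520 = -10353923638965817/79420080543328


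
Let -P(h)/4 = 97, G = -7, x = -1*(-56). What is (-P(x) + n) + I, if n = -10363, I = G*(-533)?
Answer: -6244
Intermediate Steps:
x = 56
I = 3731 (I = -7*(-533) = 3731)
P(h) = -388 (P(h) = -4*97 = -388)
(-P(x) + n) + I = (-1*(-388) - 10363) + 3731 = (388 - 10363) + 3731 = -9975 + 3731 = -6244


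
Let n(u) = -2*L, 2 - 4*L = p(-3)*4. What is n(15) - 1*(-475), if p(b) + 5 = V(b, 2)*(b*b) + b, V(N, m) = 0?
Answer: 458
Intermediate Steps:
p(b) = -5 + b (p(b) = -5 + (0*(b*b) + b) = -5 + (0*b² + b) = -5 + (0 + b) = -5 + b)
L = 17/2 (L = ½ - (-5 - 3)*4/4 = ½ - (-2)*4 = ½ - ¼*(-32) = ½ + 8 = 17/2 ≈ 8.5000)
n(u) = -17 (n(u) = -2*17/2 = -17)
n(15) - 1*(-475) = -17 - 1*(-475) = -17 + 475 = 458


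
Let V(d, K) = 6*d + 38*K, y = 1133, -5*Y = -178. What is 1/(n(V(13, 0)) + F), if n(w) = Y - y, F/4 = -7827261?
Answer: -5/156550707 ≈ -3.1939e-8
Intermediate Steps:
Y = 178/5 (Y = -⅕*(-178) = 178/5 ≈ 35.600)
F = -31309044 (F = 4*(-7827261) = -31309044)
n(w) = -5487/5 (n(w) = 178/5 - 1*1133 = 178/5 - 1133 = -5487/5)
1/(n(V(13, 0)) + F) = 1/(-5487/5 - 31309044) = 1/(-156550707/5) = -5/156550707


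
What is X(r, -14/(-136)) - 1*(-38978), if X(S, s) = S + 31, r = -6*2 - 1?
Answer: 38996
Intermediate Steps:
r = -13 (r = -12 - 1 = -13)
X(S, s) = 31 + S
X(r, -14/(-136)) - 1*(-38978) = (31 - 13) - 1*(-38978) = 18 + 38978 = 38996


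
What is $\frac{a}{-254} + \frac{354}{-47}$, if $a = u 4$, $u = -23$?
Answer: $- \frac{42796}{5969} \approx -7.1697$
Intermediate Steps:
$a = -92$ ($a = \left(-23\right) 4 = -92$)
$\frac{a}{-254} + \frac{354}{-47} = - \frac{92}{-254} + \frac{354}{-47} = \left(-92\right) \left(- \frac{1}{254}\right) + 354 \left(- \frac{1}{47}\right) = \frac{46}{127} - \frac{354}{47} = - \frac{42796}{5969}$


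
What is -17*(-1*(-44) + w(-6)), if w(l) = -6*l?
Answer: -1360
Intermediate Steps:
-17*(-1*(-44) + w(-6)) = -17*(-1*(-44) - 6*(-6)) = -17*(44 + 36) = -17*80 = -1360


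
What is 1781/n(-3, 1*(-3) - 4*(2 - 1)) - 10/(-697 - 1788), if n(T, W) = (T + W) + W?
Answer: -885123/8449 ≈ -104.76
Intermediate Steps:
n(T, W) = T + 2*W
1781/n(-3, 1*(-3) - 4*(2 - 1)) - 10/(-697 - 1788) = 1781/(-3 + 2*(1*(-3) - 4*(2 - 1))) - 10/(-697 - 1788) = 1781/(-3 + 2*(-3 - 4*1)) - 10/(-2485) = 1781/(-3 + 2*(-3 - 4)) - 10*(-1/2485) = 1781/(-3 + 2*(-7)) + 2/497 = 1781/(-3 - 14) + 2/497 = 1781/(-17) + 2/497 = 1781*(-1/17) + 2/497 = -1781/17 + 2/497 = -885123/8449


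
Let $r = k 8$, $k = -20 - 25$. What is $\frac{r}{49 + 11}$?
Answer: $-6$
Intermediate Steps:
$k = -45$ ($k = -20 - 25 = -45$)
$r = -360$ ($r = \left(-45\right) 8 = -360$)
$\frac{r}{49 + 11} = - \frac{360}{49 + 11} = - \frac{360}{60} = \left(-360\right) \frac{1}{60} = -6$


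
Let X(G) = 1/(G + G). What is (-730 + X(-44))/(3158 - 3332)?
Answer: 64241/15312 ≈ 4.1955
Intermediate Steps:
X(G) = 1/(2*G)
(-730 + X(-44))/(3158 - 3332) = (-730 + (½)/(-44))/(3158 - 3332) = (-730 + (½)*(-1/44))/(-174) = (-730 - 1/88)*(-1/174) = -64241/88*(-1/174) = 64241/15312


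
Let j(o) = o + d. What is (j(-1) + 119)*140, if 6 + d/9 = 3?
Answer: 12740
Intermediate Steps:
d = -27 (d = -54 + 9*3 = -54 + 27 = -27)
j(o) = -27 + o (j(o) = o - 27 = -27 + o)
(j(-1) + 119)*140 = ((-27 - 1) + 119)*140 = (-28 + 119)*140 = 91*140 = 12740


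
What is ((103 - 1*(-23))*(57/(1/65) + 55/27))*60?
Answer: 28025200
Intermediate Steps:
((103 - 1*(-23))*(57/(1/65) + 55/27))*60 = ((103 + 23)*(57/(1/65) + 55*(1/27)))*60 = (126*(57*65 + 55/27))*60 = (126*(3705 + 55/27))*60 = (126*(100090/27))*60 = (1401260/3)*60 = 28025200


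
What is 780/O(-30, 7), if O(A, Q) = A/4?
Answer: -104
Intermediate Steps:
O(A, Q) = A/4 (O(A, Q) = A*(¼) = A/4)
780/O(-30, 7) = 780/(((¼)*(-30))) = 780/(-15/2) = 780*(-2/15) = -104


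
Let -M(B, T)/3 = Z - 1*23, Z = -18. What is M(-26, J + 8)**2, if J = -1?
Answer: 15129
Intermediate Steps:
M(B, T) = 123 (M(B, T) = -3*(-18 - 1*23) = -3*(-18 - 23) = -3*(-41) = 123)
M(-26, J + 8)**2 = 123**2 = 15129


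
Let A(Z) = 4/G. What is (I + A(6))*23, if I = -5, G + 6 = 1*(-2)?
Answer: -253/2 ≈ -126.50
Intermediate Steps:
G = -8 (G = -6 + 1*(-2) = -6 - 2 = -8)
A(Z) = -1/2 (A(Z) = 4/(-8) = 4*(-1/8) = -1/2)
(I + A(6))*23 = (-5 - 1/2)*23 = -11/2*23 = -253/2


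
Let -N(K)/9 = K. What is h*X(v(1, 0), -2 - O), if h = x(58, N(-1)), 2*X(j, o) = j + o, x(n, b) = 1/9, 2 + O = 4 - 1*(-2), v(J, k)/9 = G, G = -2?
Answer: -4/3 ≈ -1.3333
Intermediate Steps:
N(K) = -9*K
v(J, k) = -18 (v(J, k) = 9*(-2) = -18)
O = 4 (O = -2 + (4 - 1*(-2)) = -2 + (4 + 2) = -2 + 6 = 4)
x(n, b) = ⅑
X(j, o) = j/2 + o/2 (X(j, o) = (j + o)/2 = j/2 + o/2)
h = ⅑ ≈ 0.11111
h*X(v(1, 0), -2 - O) = ((½)*(-18) + (-2 - 1*4)/2)/9 = (-9 + (-2 - 4)/2)/9 = (-9 + (½)*(-6))/9 = (-9 - 3)/9 = (⅑)*(-12) = -4/3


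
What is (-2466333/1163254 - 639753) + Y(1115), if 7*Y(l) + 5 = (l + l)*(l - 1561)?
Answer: -6366338897755/8142778 ≈ -7.8184e+5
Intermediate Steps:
Y(l) = -5/7 + 2*l*(-1561 + l)/7 (Y(l) = -5/7 + ((l + l)*(l - 1561))/7 = -5/7 + ((2*l)*(-1561 + l))/7 = -5/7 + (2*l*(-1561 + l))/7 = -5/7 + 2*l*(-1561 + l)/7)
(-2466333/1163254 - 639753) + Y(1115) = (-2466333/1163254 - 639753) + (-5/7 - 446*1115 + (2/7)*1115**2) = (-2466333*1/1163254 - 639753) + (-5/7 - 497290 + (2/7)*1243225) = (-2466333/1163254 - 639753) + (-5/7 - 497290 + 2486450/7) = -744197702595/1163254 - 994585/7 = -6366338897755/8142778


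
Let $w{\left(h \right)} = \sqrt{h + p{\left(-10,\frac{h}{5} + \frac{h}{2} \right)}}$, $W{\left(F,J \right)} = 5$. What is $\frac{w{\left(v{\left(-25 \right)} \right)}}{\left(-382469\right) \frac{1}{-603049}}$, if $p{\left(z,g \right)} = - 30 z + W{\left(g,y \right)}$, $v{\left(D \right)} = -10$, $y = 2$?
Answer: $\frac{603049 \sqrt{295}}{382469} \approx 27.081$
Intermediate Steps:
$p{\left(z,g \right)} = 5 - 30 z$ ($p{\left(z,g \right)} = - 30 z + 5 = 5 - 30 z$)
$w{\left(h \right)} = \sqrt{305 + h}$ ($w{\left(h \right)} = \sqrt{h + \left(5 - -300\right)} = \sqrt{h + \left(5 + 300\right)} = \sqrt{h + 305} = \sqrt{305 + h}$)
$\frac{w{\left(v{\left(-25 \right)} \right)}}{\left(-382469\right) \frac{1}{-603049}} = \frac{\sqrt{305 - 10}}{\left(-382469\right) \frac{1}{-603049}} = \frac{\sqrt{295}}{\left(-382469\right) \left(- \frac{1}{603049}\right)} = \frac{\sqrt{295}}{\frac{382469}{603049}} = \sqrt{295} \cdot \frac{603049}{382469} = \frac{603049 \sqrt{295}}{382469}$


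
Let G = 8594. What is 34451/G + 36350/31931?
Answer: 1412446781/274415014 ≈ 5.1471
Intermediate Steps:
34451/G + 36350/31931 = 34451/8594 + 36350/31931 = 1412446781/274415014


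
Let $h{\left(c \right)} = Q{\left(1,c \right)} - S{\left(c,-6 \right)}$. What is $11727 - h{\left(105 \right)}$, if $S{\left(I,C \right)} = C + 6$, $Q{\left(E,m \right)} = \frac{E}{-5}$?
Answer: $\frac{58636}{5} \approx 11727.0$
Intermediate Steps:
$Q{\left(E,m \right)} = - \frac{E}{5}$ ($Q{\left(E,m \right)} = E \left(- \frac{1}{5}\right) = - \frac{E}{5}$)
$S{\left(I,C \right)} = 6 + C$
$h{\left(c \right)} = - \frac{1}{5}$ ($h{\left(c \right)} = \left(- \frac{1}{5}\right) 1 - \left(6 - 6\right) = - \frac{1}{5} - 0 = - \frac{1}{5} + 0 = - \frac{1}{5}$)
$11727 - h{\left(105 \right)} = 11727 - - \frac{1}{5} = 11727 + \frac{1}{5} = \frac{58636}{5}$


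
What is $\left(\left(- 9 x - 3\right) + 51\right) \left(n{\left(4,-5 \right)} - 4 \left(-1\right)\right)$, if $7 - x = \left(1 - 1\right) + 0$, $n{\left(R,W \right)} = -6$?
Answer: $30$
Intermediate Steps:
$x = 7$ ($x = 7 - \left(\left(1 - 1\right) + 0\right) = 7 - \left(0 + 0\right) = 7 - 0 = 7 + 0 = 7$)
$\left(\left(- 9 x - 3\right) + 51\right) \left(n{\left(4,-5 \right)} - 4 \left(-1\right)\right) = \left(\left(\left(-9\right) 7 - 3\right) + 51\right) \left(-6 - 4 \left(-1\right)\right) = \left(\left(-63 - 3\right) + 51\right) \left(-6 - -4\right) = \left(-66 + 51\right) \left(-6 + 4\right) = \left(-15\right) \left(-2\right) = 30$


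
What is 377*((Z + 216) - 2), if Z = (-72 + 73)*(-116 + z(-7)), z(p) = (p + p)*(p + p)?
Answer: 110838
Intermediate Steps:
z(p) = 4*p² (z(p) = (2*p)*(2*p) = 4*p²)
Z = 80 (Z = (-72 + 73)*(-116 + 4*(-7)²) = 1*(-116 + 4*49) = 1*(-116 + 196) = 1*80 = 80)
377*((Z + 216) - 2) = 377*((80 + 216) - 2) = 377*(296 - 2) = 377*294 = 110838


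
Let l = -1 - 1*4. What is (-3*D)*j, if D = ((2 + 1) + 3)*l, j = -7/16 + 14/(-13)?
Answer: -14175/104 ≈ -136.30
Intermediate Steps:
l = -5 (l = -1 - 4 = -5)
j = -315/208 (j = -7*1/16 + 14*(-1/13) = -7/16 - 14/13 = -315/208 ≈ -1.5144)
D = -30 (D = ((2 + 1) + 3)*(-5) = (3 + 3)*(-5) = 6*(-5) = -30)
(-3*D)*j = -3*(-30)*(-315/208) = 90*(-315/208) = -14175/104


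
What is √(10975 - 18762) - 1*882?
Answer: -882 + I*√7787 ≈ -882.0 + 88.244*I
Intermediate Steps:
√(10975 - 18762) - 1*882 = √(-7787) - 882 = I*√7787 - 882 = -882 + I*√7787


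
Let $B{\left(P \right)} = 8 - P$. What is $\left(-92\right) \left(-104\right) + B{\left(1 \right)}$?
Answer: $9575$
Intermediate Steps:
$\left(-92\right) \left(-104\right) + B{\left(1 \right)} = \left(-92\right) \left(-104\right) + \left(8 - 1\right) = 9568 + \left(8 - 1\right) = 9568 + 7 = 9575$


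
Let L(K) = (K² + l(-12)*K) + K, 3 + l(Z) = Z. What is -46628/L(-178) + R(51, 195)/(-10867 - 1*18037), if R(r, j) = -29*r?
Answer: -40537169/30869472 ≈ -1.3132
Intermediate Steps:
l(Z) = -3 + Z
L(K) = K² - 14*K (L(K) = (K² + (-3 - 12)*K) + K = (K² - 15*K) + K = K² - 14*K)
-46628/L(-178) + R(51, 195)/(-10867 - 1*18037) = -46628*(-1/(178*(-14 - 178))) + (-29*51)/(-10867 - 1*18037) = -46628/((-178*(-192))) - 1479/(-10867 - 18037) = -46628/34176 - 1479/(-28904) = -46628*1/34176 - 1479*(-1/28904) = -11657/8544 + 1479/28904 = -40537169/30869472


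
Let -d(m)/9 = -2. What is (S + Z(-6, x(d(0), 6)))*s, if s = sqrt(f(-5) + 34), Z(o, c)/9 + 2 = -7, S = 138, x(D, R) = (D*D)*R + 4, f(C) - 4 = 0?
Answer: 57*sqrt(38) ≈ 351.37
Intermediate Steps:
d(m) = 18 (d(m) = -9*(-2) = 18)
f(C) = 4 (f(C) = 4 + 0 = 4)
x(D, R) = 4 + R*D**2 (x(D, R) = D**2*R + 4 = R*D**2 + 4 = 4 + R*D**2)
Z(o, c) = -81 (Z(o, c) = -18 + 9*(-7) = -18 - 63 = -81)
s = sqrt(38) (s = sqrt(4 + 34) = sqrt(38) ≈ 6.1644)
(S + Z(-6, x(d(0), 6)))*s = (138 - 81)*sqrt(38) = 57*sqrt(38)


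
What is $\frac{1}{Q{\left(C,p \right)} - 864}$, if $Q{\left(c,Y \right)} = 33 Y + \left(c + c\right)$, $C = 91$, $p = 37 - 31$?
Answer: $- \frac{1}{484} \approx -0.0020661$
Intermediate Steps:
$p = 6$
$Q{\left(c,Y \right)} = 2 c + 33 Y$ ($Q{\left(c,Y \right)} = 33 Y + 2 c = 2 c + 33 Y$)
$\frac{1}{Q{\left(C,p \right)} - 864} = \frac{1}{\left(2 \cdot 91 + 33 \cdot 6\right) - 864} = \frac{1}{\left(182 + 198\right) - 864} = \frac{1}{380 - 864} = \frac{1}{-484} = - \frac{1}{484}$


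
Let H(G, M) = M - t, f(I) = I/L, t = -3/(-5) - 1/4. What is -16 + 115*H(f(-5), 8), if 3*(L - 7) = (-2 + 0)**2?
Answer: 3455/4 ≈ 863.75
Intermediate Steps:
L = 25/3 (L = 7 + (-2 + 0)**2/3 = 7 + (1/3)*(-2)**2 = 7 + (1/3)*4 = 7 + 4/3 = 25/3 ≈ 8.3333)
t = 7/20 (t = -3*(-1/5) - 1*1/4 = 3/5 - 1/4 = 7/20 ≈ 0.35000)
f(I) = 3*I/25 (f(I) = I/(25/3) = I*(3/25) = 3*I/25)
H(G, M) = -7/20 + M (H(G, M) = M - 1*7/20 = M - 7/20 = -7/20 + M)
-16 + 115*H(f(-5), 8) = -16 + 115*(-7/20 + 8) = -16 + 115*(153/20) = -16 + 3519/4 = 3455/4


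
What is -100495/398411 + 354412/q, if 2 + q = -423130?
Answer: -45931072418/42145110813 ≈ -1.0898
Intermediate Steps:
q = -423132 (q = -2 - 423130 = -423132)
-100495/398411 + 354412/q = -100495/398411 + 354412/(-423132) = -100495*1/398411 + 354412*(-1/423132) = -100495/398411 - 88603/105783 = -45931072418/42145110813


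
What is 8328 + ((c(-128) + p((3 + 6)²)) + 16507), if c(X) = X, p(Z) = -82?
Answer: 24625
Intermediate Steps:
8328 + ((c(-128) + p((3 + 6)²)) + 16507) = 8328 + ((-128 - 82) + 16507) = 8328 + (-210 + 16507) = 8328 + 16297 = 24625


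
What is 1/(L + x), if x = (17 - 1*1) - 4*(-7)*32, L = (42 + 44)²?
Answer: 1/8308 ≈ 0.00012037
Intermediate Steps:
L = 7396 (L = 86² = 7396)
x = 912 (x = (17 - 1) + 28*32 = 16 + 896 = 912)
1/(L + x) = 1/(7396 + 912) = 1/8308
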